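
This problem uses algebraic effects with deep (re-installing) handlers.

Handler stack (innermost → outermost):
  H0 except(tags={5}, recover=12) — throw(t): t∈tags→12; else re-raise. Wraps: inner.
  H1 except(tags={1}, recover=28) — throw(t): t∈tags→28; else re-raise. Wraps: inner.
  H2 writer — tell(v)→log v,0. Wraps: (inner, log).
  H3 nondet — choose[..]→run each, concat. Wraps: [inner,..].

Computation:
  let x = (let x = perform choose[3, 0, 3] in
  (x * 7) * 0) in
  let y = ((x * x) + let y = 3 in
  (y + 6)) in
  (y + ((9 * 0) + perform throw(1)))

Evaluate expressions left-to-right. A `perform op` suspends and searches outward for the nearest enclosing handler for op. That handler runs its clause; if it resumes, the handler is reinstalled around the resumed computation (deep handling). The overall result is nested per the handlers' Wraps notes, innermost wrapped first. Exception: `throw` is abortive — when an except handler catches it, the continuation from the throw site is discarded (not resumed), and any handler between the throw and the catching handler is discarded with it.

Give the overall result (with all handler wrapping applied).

Working:
choose[3, 0, 3] @ H3
  branch[0] choose=3:
    throw(1) @ H0 re-raised
    throw(1) @ H1 caught ⇒ 28
    H2 returns (28, ())
    H3 returns [(28, ())]
  branch[1] choose=0:
    throw(1) @ H0 re-raised
    throw(1) @ H1 caught ⇒ 28
    H2 returns (28, ())
    H3 returns [(28, ())]
  branch[2] choose=3:
    throw(1) @ H0 re-raised
    throw(1) @ H1 caught ⇒ 28
    H2 returns (28, ())
    H3 returns [(28, ())]
= [(28, ()), (28, ()), (28, ())]

Answer: [(28, ()), (28, ()), (28, ())]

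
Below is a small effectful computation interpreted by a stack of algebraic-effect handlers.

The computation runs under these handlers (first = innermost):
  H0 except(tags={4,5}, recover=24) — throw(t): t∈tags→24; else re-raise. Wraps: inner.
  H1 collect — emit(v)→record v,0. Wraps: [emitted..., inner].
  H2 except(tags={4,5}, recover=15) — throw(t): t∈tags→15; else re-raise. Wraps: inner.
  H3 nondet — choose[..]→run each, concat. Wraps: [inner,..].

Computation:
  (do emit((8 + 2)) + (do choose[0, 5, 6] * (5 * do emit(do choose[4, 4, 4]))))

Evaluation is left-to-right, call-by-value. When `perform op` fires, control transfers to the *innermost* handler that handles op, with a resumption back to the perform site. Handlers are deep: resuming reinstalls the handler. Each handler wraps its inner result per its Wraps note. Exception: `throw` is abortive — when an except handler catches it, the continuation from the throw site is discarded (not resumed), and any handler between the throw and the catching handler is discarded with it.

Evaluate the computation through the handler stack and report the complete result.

Answer: [[10, 4, 0], [10, 4, 0], [10, 4, 0], [10, 4, 0], [10, 4, 0], [10, 4, 0], [10, 4, 0], [10, 4, 0], [10, 4, 0]]

Step-by-step:
emit(10) @ H1 ⇒ out+=10
choose[0, 5, 6] @ H3
  branch[0] choose=0:
    choose[4, 4, 4] @ H3
      branch[0] choose=4:
        emit(4) @ H1 ⇒ out+=4
        H0 returns 0
        H1 returns [10, 4, 0]
        H2 returns [10, 4, 0]
        H3 returns [[10, 4, 0]]
      branch[1] choose=4:
        emit(4) @ H1 ⇒ out+=4
        H0 returns 0
        H1 returns [10, 4, 0]
        H2 returns [10, 4, 0]
        H3 returns [[10, 4, 0]]
      branch[2] choose=4:
        emit(4) @ H1 ⇒ out+=4
        H0 returns 0
        H1 returns [10, 4, 0]
        H2 returns [10, 4, 0]
        H3 returns [[10, 4, 0]]
  branch[1] choose=5:
    choose[4, 4, 4] @ H3
      branch[0] choose=4:
        emit(4) @ H1 ⇒ out+=4
        H0 returns 0
        H1 returns [10, 4, 0]
        H2 returns [10, 4, 0]
        H3 returns [[10, 4, 0]]
      branch[1] choose=4:
        emit(4) @ H1 ⇒ out+=4
        H0 returns 0
        H1 returns [10, 4, 0]
        H2 returns [10, 4, 0]
        H3 returns [[10, 4, 0]]
      branch[2] choose=4:
        emit(4) @ H1 ⇒ out+=4
        H0 returns 0
        H1 returns [10, 4, 0]
        H2 returns [10, 4, 0]
        H3 returns [[10, 4, 0]]
  branch[2] choose=6:
    choose[4, 4, 4] @ H3
      branch[0] choose=4:
        emit(4) @ H1 ⇒ out+=4
        H0 returns 0
        H1 returns [10, 4, 0]
        H2 returns [10, 4, 0]
        H3 returns [[10, 4, 0]]
      branch[1] choose=4:
        emit(4) @ H1 ⇒ out+=4
        H0 returns 0
        H1 returns [10, 4, 0]
        H2 returns [10, 4, 0]
        H3 returns [[10, 4, 0]]
      branch[2] choose=4:
        emit(4) @ H1 ⇒ out+=4
        H0 returns 0
        H1 returns [10, 4, 0]
        H2 returns [10, 4, 0]
        H3 returns [[10, 4, 0]]
= [[10, 4, 0], [10, 4, 0], [10, 4, 0], [10, 4, 0], [10, 4, 0], [10, 4, 0], [10, 4, 0], [10, 4, 0], [10, 4, 0]]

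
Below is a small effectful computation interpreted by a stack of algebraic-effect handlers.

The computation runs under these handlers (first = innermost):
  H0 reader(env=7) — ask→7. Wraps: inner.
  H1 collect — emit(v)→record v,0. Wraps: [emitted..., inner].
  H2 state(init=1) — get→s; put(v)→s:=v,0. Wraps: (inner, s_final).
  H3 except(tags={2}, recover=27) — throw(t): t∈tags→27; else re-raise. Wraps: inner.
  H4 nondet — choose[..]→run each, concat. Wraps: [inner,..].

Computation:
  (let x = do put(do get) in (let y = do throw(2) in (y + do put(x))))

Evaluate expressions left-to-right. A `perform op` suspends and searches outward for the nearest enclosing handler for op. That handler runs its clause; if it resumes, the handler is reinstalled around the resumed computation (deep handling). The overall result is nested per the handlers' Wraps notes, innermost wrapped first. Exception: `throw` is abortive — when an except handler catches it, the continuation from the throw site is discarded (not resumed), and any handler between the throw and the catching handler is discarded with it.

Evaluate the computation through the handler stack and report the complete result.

Answer: [27]

Working:
get @ H2 ⇒ 1
put(1) @ H2 ⇒ s:=1
throw(2) @ H3 caught ⇒ 27
H4 returns [27]
= [27]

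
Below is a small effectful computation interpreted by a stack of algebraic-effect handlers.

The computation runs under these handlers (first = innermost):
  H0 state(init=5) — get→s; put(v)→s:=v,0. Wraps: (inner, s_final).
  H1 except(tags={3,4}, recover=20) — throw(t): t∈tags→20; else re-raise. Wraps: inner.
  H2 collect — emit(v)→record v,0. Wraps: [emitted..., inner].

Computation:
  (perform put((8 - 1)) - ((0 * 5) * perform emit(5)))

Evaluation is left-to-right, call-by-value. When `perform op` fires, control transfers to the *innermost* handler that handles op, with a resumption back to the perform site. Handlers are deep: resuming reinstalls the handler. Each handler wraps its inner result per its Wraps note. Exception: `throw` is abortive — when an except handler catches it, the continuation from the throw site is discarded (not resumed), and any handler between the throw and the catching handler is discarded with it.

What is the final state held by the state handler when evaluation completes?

Evaluation trace:
put(7) @ H0 ⇒ s:=7
emit(5) @ H2 ⇒ out+=5
H0 returns (0, 7)
H1 returns (0, 7)
H2 returns [5, (0, 7)]
= [5, (0, 7)]

Answer: 7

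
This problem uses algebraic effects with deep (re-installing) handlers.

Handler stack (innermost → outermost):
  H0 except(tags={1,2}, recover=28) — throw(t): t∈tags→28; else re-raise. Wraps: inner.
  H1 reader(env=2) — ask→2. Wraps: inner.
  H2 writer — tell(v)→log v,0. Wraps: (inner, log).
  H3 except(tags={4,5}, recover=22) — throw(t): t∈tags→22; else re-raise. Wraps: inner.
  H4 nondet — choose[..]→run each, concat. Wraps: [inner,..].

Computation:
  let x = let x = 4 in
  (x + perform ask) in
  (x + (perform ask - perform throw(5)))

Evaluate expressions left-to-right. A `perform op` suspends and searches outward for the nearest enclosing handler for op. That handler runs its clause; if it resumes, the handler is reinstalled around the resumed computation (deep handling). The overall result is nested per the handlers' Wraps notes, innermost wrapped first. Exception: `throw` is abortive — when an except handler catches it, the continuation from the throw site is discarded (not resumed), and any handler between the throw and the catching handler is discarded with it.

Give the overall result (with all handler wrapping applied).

Evaluation trace:
ask @ H1 ⇒ 2
ask @ H1 ⇒ 2
throw(5) @ H0 re-raised
throw(5) @ H3 caught ⇒ 22
H4 returns [22]
= [22]

Answer: [22]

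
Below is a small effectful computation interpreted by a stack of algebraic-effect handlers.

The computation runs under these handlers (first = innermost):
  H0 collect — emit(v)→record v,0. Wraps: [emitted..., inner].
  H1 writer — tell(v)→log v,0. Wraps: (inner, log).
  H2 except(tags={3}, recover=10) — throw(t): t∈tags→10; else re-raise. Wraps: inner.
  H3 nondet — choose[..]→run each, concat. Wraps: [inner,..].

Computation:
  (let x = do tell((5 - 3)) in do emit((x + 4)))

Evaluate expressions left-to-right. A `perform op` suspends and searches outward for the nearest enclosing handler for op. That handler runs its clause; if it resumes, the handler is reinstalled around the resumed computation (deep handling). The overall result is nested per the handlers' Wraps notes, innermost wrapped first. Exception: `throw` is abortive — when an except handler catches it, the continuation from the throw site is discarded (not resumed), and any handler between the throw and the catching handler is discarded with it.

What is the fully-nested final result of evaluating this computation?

Answer: [([4, 0], (2))]

Step-by-step:
tell(2) @ H1 ⇒ log+=2
emit(4) @ H0 ⇒ out+=4
H0 returns [4, 0]
H1 returns ([4, 0], (2))
H2 returns ([4, 0], (2))
H3 returns [([4, 0], (2))]
= [([4, 0], (2))]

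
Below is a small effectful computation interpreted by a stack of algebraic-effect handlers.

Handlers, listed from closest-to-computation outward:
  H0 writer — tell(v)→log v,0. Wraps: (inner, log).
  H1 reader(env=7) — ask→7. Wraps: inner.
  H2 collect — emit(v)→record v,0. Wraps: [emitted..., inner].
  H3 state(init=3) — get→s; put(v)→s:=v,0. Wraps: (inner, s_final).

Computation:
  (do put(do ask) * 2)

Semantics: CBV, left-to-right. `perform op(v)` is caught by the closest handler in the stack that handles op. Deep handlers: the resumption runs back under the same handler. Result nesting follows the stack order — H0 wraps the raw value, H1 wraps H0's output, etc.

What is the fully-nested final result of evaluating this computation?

Step-by-step:
ask @ H1 ⇒ 7
put(7) @ H3 ⇒ s:=7
H0 returns (0, ())
H1 returns (0, ())
H2 returns [(0, ())]
H3 returns ([(0, ())], 7)
= ([(0, ())], 7)

Answer: ([(0, ())], 7)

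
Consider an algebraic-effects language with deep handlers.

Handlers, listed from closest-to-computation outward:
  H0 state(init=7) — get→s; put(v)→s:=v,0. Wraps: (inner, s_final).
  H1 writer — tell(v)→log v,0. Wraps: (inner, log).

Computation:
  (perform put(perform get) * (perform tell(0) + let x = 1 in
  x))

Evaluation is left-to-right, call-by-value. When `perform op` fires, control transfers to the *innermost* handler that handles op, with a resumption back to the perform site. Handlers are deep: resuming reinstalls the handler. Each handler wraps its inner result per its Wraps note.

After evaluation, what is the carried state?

Working:
get @ H0 ⇒ 7
put(7) @ H0 ⇒ s:=7
tell(0) @ H1 ⇒ log+=0
H0 returns (0, 7)
H1 returns ((0, 7), (0))
= ((0, 7), (0))

Answer: 7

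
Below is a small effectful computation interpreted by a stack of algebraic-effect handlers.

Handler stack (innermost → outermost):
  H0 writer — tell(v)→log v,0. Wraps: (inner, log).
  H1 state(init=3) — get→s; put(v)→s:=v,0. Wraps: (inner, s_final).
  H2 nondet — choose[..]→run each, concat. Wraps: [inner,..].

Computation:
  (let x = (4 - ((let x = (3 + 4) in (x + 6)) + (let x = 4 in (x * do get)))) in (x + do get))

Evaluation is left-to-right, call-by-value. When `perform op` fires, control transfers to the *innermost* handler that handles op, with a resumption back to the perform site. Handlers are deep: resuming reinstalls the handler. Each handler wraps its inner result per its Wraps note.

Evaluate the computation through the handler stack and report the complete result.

Answer: [((-18, ()), 3)]

Evaluation trace:
get @ H1 ⇒ 3
get @ H1 ⇒ 3
H0 returns (-18, ())
H1 returns ((-18, ()), 3)
H2 returns [((-18, ()), 3)]
= [((-18, ()), 3)]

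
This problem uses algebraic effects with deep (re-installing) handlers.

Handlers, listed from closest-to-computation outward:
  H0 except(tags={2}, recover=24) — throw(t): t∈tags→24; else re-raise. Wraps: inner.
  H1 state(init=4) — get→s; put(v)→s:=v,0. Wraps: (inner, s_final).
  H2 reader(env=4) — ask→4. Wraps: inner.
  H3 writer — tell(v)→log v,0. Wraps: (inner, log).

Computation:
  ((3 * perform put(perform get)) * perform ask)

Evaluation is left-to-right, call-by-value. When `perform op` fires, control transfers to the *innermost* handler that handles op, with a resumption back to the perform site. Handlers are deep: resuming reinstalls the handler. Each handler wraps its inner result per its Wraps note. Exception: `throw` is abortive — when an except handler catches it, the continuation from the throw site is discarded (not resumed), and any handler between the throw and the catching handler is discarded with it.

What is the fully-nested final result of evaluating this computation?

Working:
get @ H1 ⇒ 4
put(4) @ H1 ⇒ s:=4
ask @ H2 ⇒ 4
H0 returns 0
H1 returns (0, 4)
H2 returns (0, 4)
H3 returns ((0, 4), ())
= ((0, 4), ())

Answer: ((0, 4), ())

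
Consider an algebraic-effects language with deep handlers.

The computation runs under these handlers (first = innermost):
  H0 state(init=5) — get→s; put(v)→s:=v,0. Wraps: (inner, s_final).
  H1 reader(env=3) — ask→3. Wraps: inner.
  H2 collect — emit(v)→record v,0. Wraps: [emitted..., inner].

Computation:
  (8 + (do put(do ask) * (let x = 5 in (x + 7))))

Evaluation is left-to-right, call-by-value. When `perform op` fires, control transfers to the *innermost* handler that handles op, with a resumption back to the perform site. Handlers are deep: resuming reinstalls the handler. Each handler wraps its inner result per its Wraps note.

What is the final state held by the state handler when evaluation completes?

Answer: 3

Step-by-step:
ask @ H1 ⇒ 3
put(3) @ H0 ⇒ s:=3
H0 returns (8, 3)
H1 returns (8, 3)
H2 returns [(8, 3)]
= [(8, 3)]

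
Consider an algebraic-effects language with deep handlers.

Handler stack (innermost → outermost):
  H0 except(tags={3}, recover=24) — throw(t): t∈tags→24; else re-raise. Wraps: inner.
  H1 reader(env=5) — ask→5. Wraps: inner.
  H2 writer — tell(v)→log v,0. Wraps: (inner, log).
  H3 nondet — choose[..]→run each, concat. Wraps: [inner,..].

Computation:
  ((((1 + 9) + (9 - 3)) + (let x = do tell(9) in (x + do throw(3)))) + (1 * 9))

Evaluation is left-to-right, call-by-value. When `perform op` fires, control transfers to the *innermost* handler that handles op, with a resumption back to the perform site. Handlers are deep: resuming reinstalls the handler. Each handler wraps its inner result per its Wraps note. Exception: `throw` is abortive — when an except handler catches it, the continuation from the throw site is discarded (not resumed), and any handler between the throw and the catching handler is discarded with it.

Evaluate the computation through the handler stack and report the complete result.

Step-by-step:
tell(9) @ H2 ⇒ log+=9
throw(3) @ H0 caught ⇒ 24
H1 returns 24
H2 returns (24, (9))
H3 returns [(24, (9))]
= [(24, (9))]

Answer: [(24, (9))]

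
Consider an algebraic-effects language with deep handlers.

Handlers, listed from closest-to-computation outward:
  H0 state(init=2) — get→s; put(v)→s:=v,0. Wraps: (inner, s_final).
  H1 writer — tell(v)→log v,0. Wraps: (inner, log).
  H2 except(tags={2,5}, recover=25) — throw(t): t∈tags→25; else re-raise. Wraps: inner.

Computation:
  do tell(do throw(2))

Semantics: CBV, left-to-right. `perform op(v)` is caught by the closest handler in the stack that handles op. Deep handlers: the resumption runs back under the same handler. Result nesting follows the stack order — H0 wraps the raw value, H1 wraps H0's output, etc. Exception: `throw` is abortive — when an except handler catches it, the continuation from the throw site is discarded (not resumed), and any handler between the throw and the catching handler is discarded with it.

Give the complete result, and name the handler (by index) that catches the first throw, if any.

Answer: 25 ; first throw caught by: H2

Step-by-step:
throw(2) @ H2 caught ⇒ 25
= 25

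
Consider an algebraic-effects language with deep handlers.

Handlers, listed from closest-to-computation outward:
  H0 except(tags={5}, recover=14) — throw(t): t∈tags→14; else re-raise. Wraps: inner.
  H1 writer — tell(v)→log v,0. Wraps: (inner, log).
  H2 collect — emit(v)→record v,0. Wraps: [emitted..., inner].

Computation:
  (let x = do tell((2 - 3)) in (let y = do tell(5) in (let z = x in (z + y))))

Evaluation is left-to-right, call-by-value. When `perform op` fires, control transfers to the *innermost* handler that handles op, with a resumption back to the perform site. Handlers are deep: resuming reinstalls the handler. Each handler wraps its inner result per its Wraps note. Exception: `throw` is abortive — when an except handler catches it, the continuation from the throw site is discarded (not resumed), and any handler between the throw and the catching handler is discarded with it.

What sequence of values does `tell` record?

Answer: (-1, 5)

Step-by-step:
tell(-1) @ H1 ⇒ log+=-1
tell(5) @ H1 ⇒ log+=5
H0 returns 0
H1 returns (0, (-1, 5))
H2 returns [(0, (-1, 5))]
= [(0, (-1, 5))]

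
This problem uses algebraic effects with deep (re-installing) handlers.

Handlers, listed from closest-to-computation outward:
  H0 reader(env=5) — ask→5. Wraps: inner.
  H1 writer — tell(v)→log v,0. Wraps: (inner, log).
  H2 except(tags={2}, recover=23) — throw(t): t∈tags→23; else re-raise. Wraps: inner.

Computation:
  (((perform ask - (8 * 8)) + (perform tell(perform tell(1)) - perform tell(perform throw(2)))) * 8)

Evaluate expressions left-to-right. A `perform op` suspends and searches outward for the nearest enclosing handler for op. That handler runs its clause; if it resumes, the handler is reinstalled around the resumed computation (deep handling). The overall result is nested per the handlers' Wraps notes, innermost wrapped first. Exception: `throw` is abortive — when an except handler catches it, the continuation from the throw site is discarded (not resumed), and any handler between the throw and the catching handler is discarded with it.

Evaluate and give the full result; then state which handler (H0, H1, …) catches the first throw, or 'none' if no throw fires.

Answer: 23 ; first throw caught by: H2

Evaluation trace:
ask @ H0 ⇒ 5
tell(1) @ H1 ⇒ log+=1
tell(0) @ H1 ⇒ log+=0
throw(2) @ H2 caught ⇒ 23
= 23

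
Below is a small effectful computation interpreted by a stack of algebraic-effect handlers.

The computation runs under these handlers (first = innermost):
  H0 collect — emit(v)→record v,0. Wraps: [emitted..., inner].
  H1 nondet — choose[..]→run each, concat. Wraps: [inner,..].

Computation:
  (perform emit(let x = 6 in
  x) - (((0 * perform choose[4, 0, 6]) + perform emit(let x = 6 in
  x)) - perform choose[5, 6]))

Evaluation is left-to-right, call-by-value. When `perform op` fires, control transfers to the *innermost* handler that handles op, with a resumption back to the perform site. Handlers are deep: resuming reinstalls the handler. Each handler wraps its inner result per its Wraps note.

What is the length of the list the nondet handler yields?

Answer: 6

Working:
emit(6) @ H0 ⇒ out+=6
choose[4, 0, 6] @ H1
  branch[0] choose=4:
    emit(6) @ H0 ⇒ out+=6
    choose[5, 6] @ H1
      branch[0] choose=5:
        H0 returns [6, 6, 5]
        H1 returns [[6, 6, 5]]
      branch[1] choose=6:
        H0 returns [6, 6, 6]
        H1 returns [[6, 6, 6]]
  branch[1] choose=0:
    emit(6) @ H0 ⇒ out+=6
    choose[5, 6] @ H1
      branch[0] choose=5:
        H0 returns [6, 6, 5]
        H1 returns [[6, 6, 5]]
      branch[1] choose=6:
        H0 returns [6, 6, 6]
        H1 returns [[6, 6, 6]]
  branch[2] choose=6:
    emit(6) @ H0 ⇒ out+=6
    choose[5, 6] @ H1
      branch[0] choose=5:
        H0 returns [6, 6, 5]
        H1 returns [[6, 6, 5]]
      branch[1] choose=6:
        H0 returns [6, 6, 6]
        H1 returns [[6, 6, 6]]
= [[6, 6, 5], [6, 6, 6], [6, 6, 5], [6, 6, 6], [6, 6, 5], [6, 6, 6]]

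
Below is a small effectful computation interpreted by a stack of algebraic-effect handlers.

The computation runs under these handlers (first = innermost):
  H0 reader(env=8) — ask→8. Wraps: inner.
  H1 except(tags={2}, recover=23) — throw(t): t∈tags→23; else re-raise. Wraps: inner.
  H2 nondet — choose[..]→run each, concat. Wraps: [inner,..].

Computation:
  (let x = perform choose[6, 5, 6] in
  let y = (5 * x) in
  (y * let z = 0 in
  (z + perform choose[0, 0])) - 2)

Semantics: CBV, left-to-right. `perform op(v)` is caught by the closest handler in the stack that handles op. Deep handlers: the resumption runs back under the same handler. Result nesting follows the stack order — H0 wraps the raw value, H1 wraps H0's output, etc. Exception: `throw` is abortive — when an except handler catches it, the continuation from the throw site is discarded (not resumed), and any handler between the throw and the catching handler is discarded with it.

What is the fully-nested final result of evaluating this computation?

Answer: [-2, -2, -2, -2, -2, -2]

Evaluation trace:
choose[6, 5, 6] @ H2
  branch[0] choose=6:
    choose[0, 0] @ H2
      branch[0] choose=0:
        H0 returns -2
        H1 returns -2
        H2 returns [-2]
      branch[1] choose=0:
        H0 returns -2
        H1 returns -2
        H2 returns [-2]
  branch[1] choose=5:
    choose[0, 0] @ H2
      branch[0] choose=0:
        H0 returns -2
        H1 returns -2
        H2 returns [-2]
      branch[1] choose=0:
        H0 returns -2
        H1 returns -2
        H2 returns [-2]
  branch[2] choose=6:
    choose[0, 0] @ H2
      branch[0] choose=0:
        H0 returns -2
        H1 returns -2
        H2 returns [-2]
      branch[1] choose=0:
        H0 returns -2
        H1 returns -2
        H2 returns [-2]
= [-2, -2, -2, -2, -2, -2]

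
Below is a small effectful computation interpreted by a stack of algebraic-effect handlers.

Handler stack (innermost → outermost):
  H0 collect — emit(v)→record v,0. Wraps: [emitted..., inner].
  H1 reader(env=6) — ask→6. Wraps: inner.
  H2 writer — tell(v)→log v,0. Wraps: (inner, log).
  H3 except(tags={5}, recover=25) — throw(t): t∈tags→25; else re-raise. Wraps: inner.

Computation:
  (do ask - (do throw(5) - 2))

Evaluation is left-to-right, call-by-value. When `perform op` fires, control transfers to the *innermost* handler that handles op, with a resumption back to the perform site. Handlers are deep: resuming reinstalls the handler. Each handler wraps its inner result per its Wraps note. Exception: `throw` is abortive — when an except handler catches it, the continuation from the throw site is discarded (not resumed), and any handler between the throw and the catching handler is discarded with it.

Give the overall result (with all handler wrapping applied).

Answer: 25

Evaluation trace:
ask @ H1 ⇒ 6
throw(5) @ H3 caught ⇒ 25
= 25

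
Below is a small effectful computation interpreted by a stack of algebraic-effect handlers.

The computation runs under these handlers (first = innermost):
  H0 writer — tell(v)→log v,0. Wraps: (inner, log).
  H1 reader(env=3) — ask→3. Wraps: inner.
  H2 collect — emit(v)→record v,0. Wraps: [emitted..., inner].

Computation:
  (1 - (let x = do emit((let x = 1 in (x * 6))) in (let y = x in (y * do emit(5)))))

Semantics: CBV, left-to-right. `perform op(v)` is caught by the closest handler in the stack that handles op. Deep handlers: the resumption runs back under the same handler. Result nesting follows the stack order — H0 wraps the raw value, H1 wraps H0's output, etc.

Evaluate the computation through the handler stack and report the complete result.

Step-by-step:
emit(6) @ H2 ⇒ out+=6
emit(5) @ H2 ⇒ out+=5
H0 returns (1, ())
H1 returns (1, ())
H2 returns [6, 5, (1, ())]
= [6, 5, (1, ())]

Answer: [6, 5, (1, ())]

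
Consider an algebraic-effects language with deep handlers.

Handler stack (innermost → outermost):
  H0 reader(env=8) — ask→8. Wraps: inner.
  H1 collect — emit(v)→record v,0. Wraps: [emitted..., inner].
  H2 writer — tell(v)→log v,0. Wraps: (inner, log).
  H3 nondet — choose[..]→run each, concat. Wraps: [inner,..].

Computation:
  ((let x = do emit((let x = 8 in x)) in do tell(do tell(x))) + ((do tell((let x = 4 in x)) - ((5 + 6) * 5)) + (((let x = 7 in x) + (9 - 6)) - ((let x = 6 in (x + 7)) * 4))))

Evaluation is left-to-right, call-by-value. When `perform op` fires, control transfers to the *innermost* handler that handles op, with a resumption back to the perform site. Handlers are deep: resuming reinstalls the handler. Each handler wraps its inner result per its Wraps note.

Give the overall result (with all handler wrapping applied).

Working:
emit(8) @ H1 ⇒ out+=8
tell(0) @ H2 ⇒ log+=0
tell(0) @ H2 ⇒ log+=0
tell(4) @ H2 ⇒ log+=4
H0 returns -97
H1 returns [8, -97]
H2 returns ([8, -97], (0, 0, 4))
H3 returns [([8, -97], (0, 0, 4))]
= [([8, -97], (0, 0, 4))]

Answer: [([8, -97], (0, 0, 4))]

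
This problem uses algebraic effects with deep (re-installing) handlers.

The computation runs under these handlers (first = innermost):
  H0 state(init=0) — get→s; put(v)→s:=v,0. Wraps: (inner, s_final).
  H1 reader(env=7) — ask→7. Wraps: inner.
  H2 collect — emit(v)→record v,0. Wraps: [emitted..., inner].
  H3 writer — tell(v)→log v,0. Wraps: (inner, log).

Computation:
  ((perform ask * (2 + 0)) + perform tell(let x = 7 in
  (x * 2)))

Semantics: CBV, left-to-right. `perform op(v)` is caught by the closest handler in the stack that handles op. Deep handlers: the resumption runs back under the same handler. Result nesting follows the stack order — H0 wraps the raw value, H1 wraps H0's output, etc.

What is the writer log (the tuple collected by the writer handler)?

Working:
ask @ H1 ⇒ 7
tell(14) @ H3 ⇒ log+=14
H0 returns (14, 0)
H1 returns (14, 0)
H2 returns [(14, 0)]
H3 returns ([(14, 0)], (14))
= ([(14, 0)], (14))

Answer: (14)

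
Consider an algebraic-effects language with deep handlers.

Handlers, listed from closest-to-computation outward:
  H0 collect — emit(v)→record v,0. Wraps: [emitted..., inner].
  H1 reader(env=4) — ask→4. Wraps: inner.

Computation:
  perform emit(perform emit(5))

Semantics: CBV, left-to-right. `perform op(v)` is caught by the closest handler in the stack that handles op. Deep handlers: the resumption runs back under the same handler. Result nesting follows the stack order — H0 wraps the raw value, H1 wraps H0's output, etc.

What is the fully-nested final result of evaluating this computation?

Step-by-step:
emit(5) @ H0 ⇒ out+=5
emit(0) @ H0 ⇒ out+=0
H0 returns [5, 0, 0]
H1 returns [5, 0, 0]
= [5, 0, 0]

Answer: [5, 0, 0]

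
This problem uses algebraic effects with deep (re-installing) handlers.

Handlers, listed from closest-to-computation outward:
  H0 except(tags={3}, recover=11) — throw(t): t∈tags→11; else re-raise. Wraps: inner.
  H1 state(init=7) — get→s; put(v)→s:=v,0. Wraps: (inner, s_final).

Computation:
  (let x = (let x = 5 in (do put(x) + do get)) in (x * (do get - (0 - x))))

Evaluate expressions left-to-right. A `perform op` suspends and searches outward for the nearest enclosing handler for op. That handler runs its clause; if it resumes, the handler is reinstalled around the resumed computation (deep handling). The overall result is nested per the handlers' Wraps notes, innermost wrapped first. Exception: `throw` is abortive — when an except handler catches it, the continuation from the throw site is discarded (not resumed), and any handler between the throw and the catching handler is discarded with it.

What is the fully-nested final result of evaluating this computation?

Answer: (50, 5)

Step-by-step:
put(5) @ H1 ⇒ s:=5
get @ H1 ⇒ 5
get @ H1 ⇒ 5
H0 returns 50
H1 returns (50, 5)
= (50, 5)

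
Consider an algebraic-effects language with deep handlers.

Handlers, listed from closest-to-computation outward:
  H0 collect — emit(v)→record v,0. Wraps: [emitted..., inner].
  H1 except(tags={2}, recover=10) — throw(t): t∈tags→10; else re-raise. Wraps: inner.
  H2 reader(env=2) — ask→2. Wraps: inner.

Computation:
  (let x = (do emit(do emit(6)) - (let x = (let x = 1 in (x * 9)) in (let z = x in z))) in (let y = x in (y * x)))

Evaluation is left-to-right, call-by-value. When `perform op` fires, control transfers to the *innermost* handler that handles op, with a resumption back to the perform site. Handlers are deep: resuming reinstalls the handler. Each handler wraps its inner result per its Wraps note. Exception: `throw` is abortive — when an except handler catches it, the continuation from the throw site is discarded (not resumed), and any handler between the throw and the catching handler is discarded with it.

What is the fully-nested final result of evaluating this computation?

Step-by-step:
emit(6) @ H0 ⇒ out+=6
emit(0) @ H0 ⇒ out+=0
H0 returns [6, 0, 81]
H1 returns [6, 0, 81]
H2 returns [6, 0, 81]
= [6, 0, 81]

Answer: [6, 0, 81]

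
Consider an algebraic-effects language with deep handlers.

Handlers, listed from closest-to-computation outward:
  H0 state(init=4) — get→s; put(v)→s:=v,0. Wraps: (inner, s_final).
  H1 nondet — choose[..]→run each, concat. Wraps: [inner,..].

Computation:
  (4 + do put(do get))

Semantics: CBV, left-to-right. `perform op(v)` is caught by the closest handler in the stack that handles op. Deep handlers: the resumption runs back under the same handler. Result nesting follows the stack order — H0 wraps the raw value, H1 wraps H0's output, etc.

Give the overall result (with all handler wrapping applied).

Evaluation trace:
get @ H0 ⇒ 4
put(4) @ H0 ⇒ s:=4
H0 returns (4, 4)
H1 returns [(4, 4)]
= [(4, 4)]

Answer: [(4, 4)]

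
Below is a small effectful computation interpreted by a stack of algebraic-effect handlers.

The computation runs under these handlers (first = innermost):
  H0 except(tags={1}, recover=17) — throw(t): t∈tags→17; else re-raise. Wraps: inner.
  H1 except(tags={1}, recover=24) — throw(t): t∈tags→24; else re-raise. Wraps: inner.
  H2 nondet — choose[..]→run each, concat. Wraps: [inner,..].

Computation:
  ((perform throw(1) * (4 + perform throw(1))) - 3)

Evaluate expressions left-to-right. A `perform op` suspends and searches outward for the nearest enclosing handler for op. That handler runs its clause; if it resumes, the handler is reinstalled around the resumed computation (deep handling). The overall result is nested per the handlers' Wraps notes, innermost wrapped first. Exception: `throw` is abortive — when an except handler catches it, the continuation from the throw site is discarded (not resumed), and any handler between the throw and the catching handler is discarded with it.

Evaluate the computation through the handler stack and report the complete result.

Answer: [17]

Step-by-step:
throw(1) @ H0 caught ⇒ 17
H1 returns 17
H2 returns [17]
= [17]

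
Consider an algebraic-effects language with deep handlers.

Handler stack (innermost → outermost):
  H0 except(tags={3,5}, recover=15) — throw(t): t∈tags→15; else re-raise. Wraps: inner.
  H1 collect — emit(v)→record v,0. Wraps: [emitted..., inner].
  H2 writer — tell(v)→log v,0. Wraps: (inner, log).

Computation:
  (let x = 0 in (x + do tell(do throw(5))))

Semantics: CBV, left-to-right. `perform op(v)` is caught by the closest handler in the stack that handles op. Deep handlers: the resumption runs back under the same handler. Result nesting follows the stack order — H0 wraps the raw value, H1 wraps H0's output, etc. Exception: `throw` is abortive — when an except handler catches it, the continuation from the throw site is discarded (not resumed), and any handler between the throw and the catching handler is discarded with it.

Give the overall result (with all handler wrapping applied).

Evaluation trace:
throw(5) @ H0 caught ⇒ 15
H1 returns [15]
H2 returns ([15], ())
= ([15], ())

Answer: ([15], ())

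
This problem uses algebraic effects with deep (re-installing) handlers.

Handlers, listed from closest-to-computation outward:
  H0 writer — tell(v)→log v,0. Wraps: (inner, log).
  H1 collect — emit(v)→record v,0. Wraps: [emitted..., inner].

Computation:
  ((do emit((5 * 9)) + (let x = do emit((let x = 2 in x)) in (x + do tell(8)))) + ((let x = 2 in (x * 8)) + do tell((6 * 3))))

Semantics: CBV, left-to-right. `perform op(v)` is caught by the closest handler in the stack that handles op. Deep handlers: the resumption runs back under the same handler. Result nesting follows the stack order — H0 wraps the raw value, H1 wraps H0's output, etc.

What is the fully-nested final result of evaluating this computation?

Answer: [45, 2, (16, (8, 18))]

Step-by-step:
emit(45) @ H1 ⇒ out+=45
emit(2) @ H1 ⇒ out+=2
tell(8) @ H0 ⇒ log+=8
tell(18) @ H0 ⇒ log+=18
H0 returns (16, (8, 18))
H1 returns [45, 2, (16, (8, 18))]
= [45, 2, (16, (8, 18))]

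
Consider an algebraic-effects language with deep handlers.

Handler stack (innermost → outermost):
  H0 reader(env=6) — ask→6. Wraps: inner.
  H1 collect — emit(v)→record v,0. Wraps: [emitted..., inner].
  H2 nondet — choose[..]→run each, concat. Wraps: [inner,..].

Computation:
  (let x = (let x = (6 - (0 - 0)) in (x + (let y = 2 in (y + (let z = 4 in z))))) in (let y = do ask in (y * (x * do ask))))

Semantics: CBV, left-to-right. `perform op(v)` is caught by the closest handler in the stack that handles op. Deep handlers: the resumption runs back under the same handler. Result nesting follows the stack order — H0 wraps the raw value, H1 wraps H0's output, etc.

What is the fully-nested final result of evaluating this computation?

Step-by-step:
ask @ H0 ⇒ 6
ask @ H0 ⇒ 6
H0 returns 432
H1 returns [432]
H2 returns [[432]]
= [[432]]

Answer: [[432]]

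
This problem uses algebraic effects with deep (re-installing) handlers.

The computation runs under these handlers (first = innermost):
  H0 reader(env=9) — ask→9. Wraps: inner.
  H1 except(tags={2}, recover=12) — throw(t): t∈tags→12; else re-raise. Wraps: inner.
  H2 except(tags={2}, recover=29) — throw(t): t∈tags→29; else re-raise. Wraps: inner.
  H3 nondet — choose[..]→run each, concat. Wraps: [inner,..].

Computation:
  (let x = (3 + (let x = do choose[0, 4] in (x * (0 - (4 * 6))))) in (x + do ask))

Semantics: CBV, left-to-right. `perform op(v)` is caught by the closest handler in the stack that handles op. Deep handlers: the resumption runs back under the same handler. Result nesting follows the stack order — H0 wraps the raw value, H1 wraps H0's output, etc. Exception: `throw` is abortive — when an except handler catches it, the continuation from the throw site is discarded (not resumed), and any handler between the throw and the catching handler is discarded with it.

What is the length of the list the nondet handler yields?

Working:
choose[0, 4] @ H3
  branch[0] choose=0:
    ask @ H0 ⇒ 9
    H0 returns 12
    H1 returns 12
    H2 returns 12
    H3 returns [12]
  branch[1] choose=4:
    ask @ H0 ⇒ 9
    H0 returns -84
    H1 returns -84
    H2 returns -84
    H3 returns [-84]
= [12, -84]

Answer: 2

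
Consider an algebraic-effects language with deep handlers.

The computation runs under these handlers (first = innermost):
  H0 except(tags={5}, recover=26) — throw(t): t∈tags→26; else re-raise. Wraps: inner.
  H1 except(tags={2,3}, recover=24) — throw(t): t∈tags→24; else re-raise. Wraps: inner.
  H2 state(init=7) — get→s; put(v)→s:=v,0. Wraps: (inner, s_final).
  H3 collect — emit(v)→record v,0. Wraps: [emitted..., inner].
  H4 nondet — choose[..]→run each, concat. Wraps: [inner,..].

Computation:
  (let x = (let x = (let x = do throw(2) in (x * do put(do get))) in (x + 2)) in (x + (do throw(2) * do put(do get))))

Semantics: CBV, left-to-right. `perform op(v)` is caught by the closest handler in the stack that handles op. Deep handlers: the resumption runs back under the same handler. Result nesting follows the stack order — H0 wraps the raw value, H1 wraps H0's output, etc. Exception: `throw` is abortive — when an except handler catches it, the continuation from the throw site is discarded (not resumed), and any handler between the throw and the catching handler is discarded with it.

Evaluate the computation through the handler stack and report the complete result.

Working:
throw(2) @ H0 re-raised
throw(2) @ H1 caught ⇒ 24
H2 returns (24, 7)
H3 returns [(24, 7)]
H4 returns [[(24, 7)]]
= [[(24, 7)]]

Answer: [[(24, 7)]]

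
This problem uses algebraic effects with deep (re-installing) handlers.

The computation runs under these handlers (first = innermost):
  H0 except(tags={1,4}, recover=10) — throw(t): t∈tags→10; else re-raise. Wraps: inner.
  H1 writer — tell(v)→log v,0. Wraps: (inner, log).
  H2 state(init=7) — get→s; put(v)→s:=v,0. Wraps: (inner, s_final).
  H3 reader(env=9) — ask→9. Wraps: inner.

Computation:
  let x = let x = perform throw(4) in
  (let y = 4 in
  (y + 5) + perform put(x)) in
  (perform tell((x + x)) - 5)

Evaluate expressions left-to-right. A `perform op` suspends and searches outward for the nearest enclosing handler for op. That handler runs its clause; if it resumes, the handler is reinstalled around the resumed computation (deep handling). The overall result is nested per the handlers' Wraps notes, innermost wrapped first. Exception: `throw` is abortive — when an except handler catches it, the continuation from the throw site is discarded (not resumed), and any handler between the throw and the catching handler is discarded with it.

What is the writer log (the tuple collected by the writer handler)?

Answer: ()

Working:
throw(4) @ H0 caught ⇒ 10
H1 returns (10, ())
H2 returns ((10, ()), 7)
H3 returns ((10, ()), 7)
= ((10, ()), 7)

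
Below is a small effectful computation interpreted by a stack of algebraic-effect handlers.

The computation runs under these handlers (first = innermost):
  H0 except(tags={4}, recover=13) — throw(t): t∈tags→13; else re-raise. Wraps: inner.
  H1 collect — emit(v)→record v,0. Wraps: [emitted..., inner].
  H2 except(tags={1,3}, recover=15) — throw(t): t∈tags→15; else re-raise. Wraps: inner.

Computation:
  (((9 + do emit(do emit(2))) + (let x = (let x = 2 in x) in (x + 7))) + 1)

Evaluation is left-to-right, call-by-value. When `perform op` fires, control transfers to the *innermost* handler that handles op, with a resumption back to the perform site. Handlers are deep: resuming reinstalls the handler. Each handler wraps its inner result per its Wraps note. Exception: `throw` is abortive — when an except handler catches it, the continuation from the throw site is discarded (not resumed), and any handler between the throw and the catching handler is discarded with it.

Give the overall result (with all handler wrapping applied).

Answer: [2, 0, 19]

Step-by-step:
emit(2) @ H1 ⇒ out+=2
emit(0) @ H1 ⇒ out+=0
H0 returns 19
H1 returns [2, 0, 19]
H2 returns [2, 0, 19]
= [2, 0, 19]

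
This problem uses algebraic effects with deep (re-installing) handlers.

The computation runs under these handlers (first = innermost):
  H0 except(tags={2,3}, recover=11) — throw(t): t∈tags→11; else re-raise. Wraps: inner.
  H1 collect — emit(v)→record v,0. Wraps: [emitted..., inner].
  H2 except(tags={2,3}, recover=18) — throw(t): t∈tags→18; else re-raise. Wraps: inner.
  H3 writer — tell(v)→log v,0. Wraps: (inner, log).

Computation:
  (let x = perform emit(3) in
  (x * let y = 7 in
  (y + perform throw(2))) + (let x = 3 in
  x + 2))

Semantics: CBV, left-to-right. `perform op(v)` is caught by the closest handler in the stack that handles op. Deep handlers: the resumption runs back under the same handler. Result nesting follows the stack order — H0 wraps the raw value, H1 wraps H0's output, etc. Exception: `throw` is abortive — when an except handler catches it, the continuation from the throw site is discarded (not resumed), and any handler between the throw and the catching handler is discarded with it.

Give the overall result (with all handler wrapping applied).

Answer: ([3, 11], ())

Evaluation trace:
emit(3) @ H1 ⇒ out+=3
throw(2) @ H0 caught ⇒ 11
H1 returns [3, 11]
H2 returns [3, 11]
H3 returns ([3, 11], ())
= ([3, 11], ())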